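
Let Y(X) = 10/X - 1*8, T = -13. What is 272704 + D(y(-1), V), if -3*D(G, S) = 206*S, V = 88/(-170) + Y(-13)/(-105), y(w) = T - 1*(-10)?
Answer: 6328788068/23205 ≈ 2.7273e+5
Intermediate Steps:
y(w) = -3 (y(w) = -13 - 1*(-10) = -13 + 10 = -3)
Y(X) = -8 + 10/X (Y(X) = 10/X - 8 = -8 + 10/X)
V = -3358/7735 (V = 88/(-170) + (-8 + 10/(-13))/(-105) = 88*(-1/170) + (-8 + 10*(-1/13))*(-1/105) = -44/85 + (-8 - 10/13)*(-1/105) = -44/85 - 114/13*(-1/105) = -44/85 + 38/455 = -3358/7735 ≈ -0.43413)
D(G, S) = -206*S/3
272704 + D(y(-1), V) = 272704 - 206/3*(-3358/7735) = 272704 + 691748/23205 = 6328788068/23205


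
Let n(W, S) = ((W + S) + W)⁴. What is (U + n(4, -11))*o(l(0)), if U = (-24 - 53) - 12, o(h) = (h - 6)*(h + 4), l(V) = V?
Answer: 192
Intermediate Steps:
o(h) = (-6 + h)*(4 + h)
U = -89 (U = -77 - 12 = -89)
n(W, S) = (S + 2*W)⁴ (n(W, S) = ((S + W) + W)⁴ = (S + 2*W)⁴)
(U + n(4, -11))*o(l(0)) = (-89 + (-11 + 2*4)⁴)*(-24 + 0² - 2*0) = (-89 + (-11 + 8)⁴)*(-24 + 0 + 0) = (-89 + (-3)⁴)*(-24) = (-89 + 81)*(-24) = -8*(-24) = 192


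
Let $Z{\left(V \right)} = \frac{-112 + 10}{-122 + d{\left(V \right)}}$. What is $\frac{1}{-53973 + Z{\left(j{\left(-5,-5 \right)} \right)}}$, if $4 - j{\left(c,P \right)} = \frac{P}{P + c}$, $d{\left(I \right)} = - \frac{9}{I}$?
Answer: $- \frac{436}{23531871} \approx -1.8528 \cdot 10^{-5}$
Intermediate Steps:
$j{\left(c,P \right)} = 4 - \frac{P}{P + c}$
$Z{\left(V \right)} = - \frac{102}{-122 - \frac{9}{V}}$ ($Z{\left(V \right)} = \frac{-112 + 10}{-122 - \frac{9}{V}} = - \frac{102}{-122 - \frac{9}{V}}$)
$\frac{1}{-53973 + Z{\left(j{\left(-5,-5 \right)} \right)}} = \frac{1}{-53973 + \frac{102 \frac{3 \left(-5\right) + 4 \left(-5\right)}{-5 - 5}}{9 + 122 \frac{3 \left(-5\right) + 4 \left(-5\right)}{-5 - 5}}} = \frac{1}{-53973 + \frac{102 \frac{-15 - 20}{-10}}{9 + 122 \frac{-15 - 20}{-10}}} = \frac{1}{-53973 + \frac{102 \left(\left(- \frac{1}{10}\right) \left(-35\right)\right)}{9 + 122 \left(\left(- \frac{1}{10}\right) \left(-35\right)\right)}} = \frac{1}{-53973 + 102 \cdot \frac{7}{2} \frac{1}{9 + 122 \cdot \frac{7}{2}}} = \frac{1}{-53973 + 102 \cdot \frac{7}{2} \frac{1}{9 + 427}} = \frac{1}{-53973 + 102 \cdot \frac{7}{2} \cdot \frac{1}{436}} = \frac{1}{-53973 + \frac{357}{436}} = \frac{1}{- \frac{23531871}{436}} = - \frac{436}{23531871}$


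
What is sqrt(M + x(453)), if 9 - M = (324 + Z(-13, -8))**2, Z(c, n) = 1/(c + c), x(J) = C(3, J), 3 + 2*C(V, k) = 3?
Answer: I*sqrt(70940845)/26 ≈ 323.95*I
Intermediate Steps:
C(V, k) = 0 (C(V, k) = -3/2 + (1/2)*3 = -3/2 + 3/2 = 0)
x(J) = 0
Z(c, n) = 1/(2*c)
M = -70940845/676 (M = 9 - (324 + (1/2)/(-13))**2 = 9 - (324 + (1/2)*(-1/13))**2 = 9 - (324 - 1/26)**2 = 9 - (8423/26)**2 = 9 - 1*70946929/676 = 9 - 70946929/676 = -70940845/676 ≈ -1.0494e+5)
sqrt(M + x(453)) = sqrt(-70940845/676 + 0) = sqrt(-70940845/676) = I*sqrt(70940845)/26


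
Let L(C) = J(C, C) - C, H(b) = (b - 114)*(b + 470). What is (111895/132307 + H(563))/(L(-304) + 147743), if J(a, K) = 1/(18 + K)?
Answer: 2507253635172/800295576341 ≈ 3.1329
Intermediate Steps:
H(b) = (-114 + b)*(470 + b)
L(C) = 1/(18 + C) - C
(111895/132307 + H(563))/(L(-304) + 147743) = (111895/132307 + (-53580 + 563² + 356*563))/((1 - 1*(-304)*(18 - 304))/(18 - 304) + 147743) = (111895*(1/132307) + (-53580 + 316969 + 200428))/((1 - 1*(-304)*(-286))/(-286) + 147743) = (15985/18901 + 463817)/(-(1 - 86944)/286 + 147743) = 8766621102/(18901*(-1/286*(-86943) + 147743)) = 8766621102/(18901*(86943/286 + 147743)) = 8766621102/(18901*(42341441/286)) = (8766621102/18901)*(286/42341441) = 2507253635172/800295576341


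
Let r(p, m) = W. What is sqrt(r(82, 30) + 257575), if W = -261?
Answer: sqrt(257314) ≈ 507.26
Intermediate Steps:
r(p, m) = -261
sqrt(r(82, 30) + 257575) = sqrt(-261 + 257575) = sqrt(257314)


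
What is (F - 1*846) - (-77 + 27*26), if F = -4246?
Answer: -5717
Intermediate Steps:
(F - 1*846) - (-77 + 27*26) = (-4246 - 1*846) - (-77 + 27*26) = (-4246 - 846) - (-77 + 702) = -5092 - 1*625 = -5092 - 625 = -5717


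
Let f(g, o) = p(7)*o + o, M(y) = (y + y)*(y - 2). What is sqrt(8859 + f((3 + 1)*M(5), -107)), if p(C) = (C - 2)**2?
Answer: sqrt(6077) ≈ 77.955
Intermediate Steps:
p(C) = (-2 + C)**2
M(y) = 2*y*(-2 + y) (M(y) = (2*y)*(-2 + y) = 2*y*(-2 + y))
f(g, o) = 26*o (f(g, o) = (-2 + 7)**2*o + o = 5**2*o + o = 25*o + o = 26*o)
sqrt(8859 + f((3 + 1)*M(5), -107)) = sqrt(8859 + 26*(-107)) = sqrt(8859 - 2782) = sqrt(6077)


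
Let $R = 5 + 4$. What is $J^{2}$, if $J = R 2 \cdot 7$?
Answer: $15876$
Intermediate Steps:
$R = 9$
$J = 126$ ($J = 9 \cdot 2 \cdot 7 = 18 \cdot 7 = 126$)
$J^{2} = 126^{2} = 15876$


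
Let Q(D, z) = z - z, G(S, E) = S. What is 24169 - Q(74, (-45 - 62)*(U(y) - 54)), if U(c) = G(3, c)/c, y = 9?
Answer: 24169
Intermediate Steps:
U(c) = 3/c
Q(D, z) = 0
24169 - Q(74, (-45 - 62)*(U(y) - 54)) = 24169 - 1*0 = 24169 + 0 = 24169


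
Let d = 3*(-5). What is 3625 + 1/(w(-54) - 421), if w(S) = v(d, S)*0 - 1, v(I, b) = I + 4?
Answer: 1529749/422 ≈ 3625.0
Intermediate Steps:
d = -15
v(I, b) = 4 + I
w(S) = -1 (w(S) = (4 - 15)*0 - 1 = -11*0 - 1 = 0 - 1 = -1)
3625 + 1/(w(-54) - 421) = 3625 + 1/(-1 - 421) = 3625 + 1/(-422) = 3625 - 1/422 = 1529749/422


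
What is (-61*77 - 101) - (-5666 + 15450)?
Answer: -14582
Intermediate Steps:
(-61*77 - 101) - (-5666 + 15450) = (-4697 - 101) - 1*9784 = -4798 - 9784 = -14582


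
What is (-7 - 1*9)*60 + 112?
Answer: -848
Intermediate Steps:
(-7 - 1*9)*60 + 112 = (-7 - 9)*60 + 112 = -16*60 + 112 = -960 + 112 = -848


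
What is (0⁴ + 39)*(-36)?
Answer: -1404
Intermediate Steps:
(0⁴ + 39)*(-36) = (0 + 39)*(-36) = 39*(-36) = -1404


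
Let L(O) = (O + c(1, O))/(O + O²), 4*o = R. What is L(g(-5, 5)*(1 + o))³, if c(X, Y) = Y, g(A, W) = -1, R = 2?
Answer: -64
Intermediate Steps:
o = ½ (o = (¼)*2 = ½ ≈ 0.50000)
L(O) = 2*O/(O + O²) (L(O) = (O + O)/(O + O²) = (2*O)/(O + O²) = 2*O/(O + O²))
L(g(-5, 5)*(1 + o))³ = (2/(1 - (1 + ½)))³ = (2/(1 - 1*3/2))³ = (2/(1 - 3/2))³ = (2/(-½))³ = (2*(-2))³ = (-4)³ = -64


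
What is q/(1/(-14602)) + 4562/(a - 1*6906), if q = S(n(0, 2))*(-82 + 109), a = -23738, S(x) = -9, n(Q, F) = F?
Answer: 54366835811/15322 ≈ 3.5483e+6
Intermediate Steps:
q = -243 (q = -9*(-82 + 109) = -9*27 = -243)
q/(1/(-14602)) + 4562/(a - 1*6906) = -243/(1/(-14602)) + 4562/(-23738 - 1*6906) = -243/(-1/14602) + 4562/(-23738 - 6906) = -243*(-14602) + 4562/(-30644) = 3548286 + 4562*(-1/30644) = 3548286 - 2281/15322 = 54366835811/15322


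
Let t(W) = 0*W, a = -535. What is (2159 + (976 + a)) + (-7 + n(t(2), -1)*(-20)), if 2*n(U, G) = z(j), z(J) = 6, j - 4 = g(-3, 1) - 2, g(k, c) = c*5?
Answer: 2533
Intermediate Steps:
g(k, c) = 5*c
t(W) = 0
j = 7 (j = 4 + (5*1 - 2) = 4 + (5 - 2) = 4 + 3 = 7)
n(U, G) = 3 (n(U, G) = (½)*6 = 3)
(2159 + (976 + a)) + (-7 + n(t(2), -1)*(-20)) = (2159 + (976 - 535)) + (-7 + 3*(-20)) = (2159 + 441) + (-7 - 60) = 2600 - 67 = 2533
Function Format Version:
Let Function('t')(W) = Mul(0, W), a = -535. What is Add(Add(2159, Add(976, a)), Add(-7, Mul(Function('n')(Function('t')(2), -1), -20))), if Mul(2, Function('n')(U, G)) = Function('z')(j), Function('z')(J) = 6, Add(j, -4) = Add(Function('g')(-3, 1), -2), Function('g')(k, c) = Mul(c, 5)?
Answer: 2533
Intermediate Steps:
Function('g')(k, c) = Mul(5, c)
Function('t')(W) = 0
j = 7 (j = Add(4, Add(Mul(5, 1), -2)) = Add(4, Add(5, -2)) = Add(4, 3) = 7)
Function('n')(U, G) = 3 (Function('n')(U, G) = Mul(Rational(1, 2), 6) = 3)
Add(Add(2159, Add(976, a)), Add(-7, Mul(Function('n')(Function('t')(2), -1), -20))) = Add(Add(2159, Add(976, -535)), Add(-7, Mul(3, -20))) = Add(Add(2159, 441), Add(-7, -60)) = Add(2600, -67) = 2533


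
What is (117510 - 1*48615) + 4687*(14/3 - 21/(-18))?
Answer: 577415/6 ≈ 96236.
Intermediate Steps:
(117510 - 1*48615) + 4687*(14/3 - 21/(-18)) = (117510 - 48615) + 4687*(14*(⅓) - 21*(-1/18)) = 68895 + 4687*(14/3 + 7/6) = 68895 + 4687*(35/6) = 68895 + 164045/6 = 577415/6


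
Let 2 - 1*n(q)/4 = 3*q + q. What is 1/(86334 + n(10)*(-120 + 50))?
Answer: 1/96974 ≈ 1.0312e-5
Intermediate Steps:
n(q) = 8 - 16*q (n(q) = 8 - 4*(3*q + q) = 8 - 16*q)
1/(86334 + n(10)*(-120 + 50)) = 1/(86334 + (8 - 16*10)*(-120 + 50)) = 1/(86334 + (8 - 160)*(-70)) = 1/(86334 - 152*(-70)) = 1/(86334 + 10640) = 1/96974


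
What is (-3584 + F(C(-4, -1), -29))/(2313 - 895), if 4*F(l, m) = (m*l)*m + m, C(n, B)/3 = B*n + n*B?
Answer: 5819/5672 ≈ 1.0259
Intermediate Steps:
C(n, B) = 6*B*n (C(n, B) = 3*(B*n + n*B) = 3*(B*n + B*n) = 3*(2*B*n) = 6*B*n)
F(l, m) = m/4 + l*m²/4 (F(l, m) = ((m*l)*m + m)/4 = ((l*m)*m + m)/4 = (l*m² + m)/4 = (m + l*m²)/4 = m/4 + l*m²/4)
(-3584 + F(C(-4, -1), -29))/(2313 - 895) = (-3584 + (¼)*(-29)*(1 + (6*(-1)*(-4))*(-29)))/(2313 - 895) = (-3584 + (¼)*(-29)*(1 + 24*(-29)))/1418 = (-3584 + (¼)*(-29)*(1 - 696))*(1/1418) = (-3584 + (¼)*(-29)*(-695))*(1/1418) = (-3584 + 20155/4)*(1/1418) = (5819/4)*(1/1418) = 5819/5672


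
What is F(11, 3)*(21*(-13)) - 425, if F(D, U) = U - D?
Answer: 1759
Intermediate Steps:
F(11, 3)*(21*(-13)) - 425 = (3 - 1*11)*(21*(-13)) - 425 = (3 - 11)*(-273) - 425 = -8*(-273) - 425 = 2184 - 425 = 1759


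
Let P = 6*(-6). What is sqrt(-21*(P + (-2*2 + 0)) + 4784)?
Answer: 2*sqrt(1406) ≈ 74.993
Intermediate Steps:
P = -36
sqrt(-21*(P + (-2*2 + 0)) + 4784) = sqrt(-21*(-36 + (-2*2 + 0)) + 4784) = sqrt(-21*(-36 + (-4 + 0)) + 4784) = sqrt(-21*(-36 - 4) + 4784) = sqrt(-21*(-40) + 4784) = sqrt(840 + 4784) = sqrt(5624) = 2*sqrt(1406)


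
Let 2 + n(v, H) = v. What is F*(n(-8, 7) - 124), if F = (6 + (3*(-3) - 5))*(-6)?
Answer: -6432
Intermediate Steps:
n(v, H) = -2 + v
F = 48 (F = (6 + (-9 - 5))*(-6) = (6 - 14)*(-6) = -8*(-6) = 48)
F*(n(-8, 7) - 124) = 48*((-2 - 8) - 124) = 48*(-10 - 124) = 48*(-134) = -6432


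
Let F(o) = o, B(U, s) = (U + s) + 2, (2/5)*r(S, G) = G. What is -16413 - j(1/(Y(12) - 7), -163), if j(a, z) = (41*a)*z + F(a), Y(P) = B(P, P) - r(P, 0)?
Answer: -305165/19 ≈ -16061.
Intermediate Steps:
r(S, G) = 5*G/2
B(U, s) = 2 + U + s
Y(P) = 2 + 2*P (Y(P) = (2 + P + P) - 5*0/2 = (2 + 2*P) - 1*0 = (2 + 2*P) + 0 = 2 + 2*P)
j(a, z) = a + 41*a*z (j(a, z) = (41*a)*z + a = 41*a*z + a = a + 41*a*z)
-16413 - j(1/(Y(12) - 7), -163) = -16413 - (1 + 41*(-163))/((2 + 2*12) - 7) = -16413 - (1 - 6683)/((2 + 24) - 7) = -16413 - (-6682)/(26 - 7) = -16413 - (-6682)/19 = -16413 - 1*(-6682/19) = -16413 + 6682/19 = -305165/19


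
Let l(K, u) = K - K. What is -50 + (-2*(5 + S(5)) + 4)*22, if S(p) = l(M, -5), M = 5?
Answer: -182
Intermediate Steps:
l(K, u) = 0
S(p) = 0
-50 + (-2*(5 + S(5)) + 4)*22 = -50 + (-2*(5 + 0) + 4)*22 = -50 + (-2*5 + 4)*22 = -50 + (-10 + 4)*22 = -50 - 6*22 = -50 - 132 = -182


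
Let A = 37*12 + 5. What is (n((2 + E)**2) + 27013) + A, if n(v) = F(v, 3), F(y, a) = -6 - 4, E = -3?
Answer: 27452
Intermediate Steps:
F(y, a) = -10
n(v) = -10
A = 449 (A = 444 + 5 = 449)
(n((2 + E)**2) + 27013) + A = (-10 + 27013) + 449 = 27003 + 449 = 27452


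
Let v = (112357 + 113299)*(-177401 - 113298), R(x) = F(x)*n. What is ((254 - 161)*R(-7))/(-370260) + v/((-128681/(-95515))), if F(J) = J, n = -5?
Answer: -22094262070914499031/453765972 ≈ -4.8691e+10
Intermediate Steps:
R(x) = -5*x (R(x) = x*(-5) = -5*x)
v = -65597973544 (v = 225656*(-290699) = -65597973544)
((254 - 161)*R(-7))/(-370260) + v/((-128681/(-95515))) = ((254 - 161)*(-5*(-7)))/(-370260) - 65597973544/((-128681/(-95515))) = (93*35)*(-1/370260) - 65597973544/((-128681*(-1/95515))) = 3255*(-1/370260) - 65597973544/18383/13645 = -217/24684 - 65597973544*13645/18383 = -217/24684 - 895084349007880/18383 = -22094262070914499031/453765972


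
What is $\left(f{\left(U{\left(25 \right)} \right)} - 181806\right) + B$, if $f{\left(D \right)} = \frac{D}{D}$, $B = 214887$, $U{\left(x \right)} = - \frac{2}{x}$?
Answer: $33082$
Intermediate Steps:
$f{\left(D \right)} = 1$
$\left(f{\left(U{\left(25 \right)} \right)} - 181806\right) + B = \left(1 - 181806\right) + 214887 = -181805 + 214887 = 33082$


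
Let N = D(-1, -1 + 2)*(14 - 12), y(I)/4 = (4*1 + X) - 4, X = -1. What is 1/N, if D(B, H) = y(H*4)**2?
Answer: 1/32 ≈ 0.031250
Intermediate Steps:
y(I) = -4 (y(I) = 4*((4*1 - 1) - 4) = 4*((4 - 1) - 4) = 4*(3 - 4) = 4*(-1) = -4)
D(B, H) = 16 (D(B, H) = (-4)**2 = 16)
N = 32 (N = 16*(14 - 12) = 16*2 = 32)
1/N = 1/32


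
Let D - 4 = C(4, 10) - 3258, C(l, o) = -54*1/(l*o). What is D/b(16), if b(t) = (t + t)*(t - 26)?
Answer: 65107/6400 ≈ 10.173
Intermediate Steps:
C(l, o) = -54/(l*o) (C(l, o) = -54*1/(l*o) = -54/(l*o))
b(t) = 2*t*(-26 + t) (b(t) = (2*t)*(-26 + t) = 2*t*(-26 + t))
D = -65107/20 (D = 4 + (-54/(4*10) - 3258) = 4 + (-54*1/4*1/10 - 3258) = 4 + (-27/20 - 3258) = 4 - 65187/20 = -65107/20 ≈ -3255.4)
D/b(16) = -65107*1/(32*(-26 + 16))/20 = -65107/(20*(2*16*(-10))) = -65107/20/(-320) = -65107/20*(-1/320) = 65107/6400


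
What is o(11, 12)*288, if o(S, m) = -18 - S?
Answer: -8352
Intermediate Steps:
o(11, 12)*288 = (-18 - 1*11)*288 = (-18 - 11)*288 = -29*288 = -8352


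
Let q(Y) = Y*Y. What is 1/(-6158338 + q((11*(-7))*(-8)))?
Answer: -1/5778882 ≈ -1.7304e-7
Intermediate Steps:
q(Y) = Y²
1/(-6158338 + q((11*(-7))*(-8))) = 1/(-6158338 + ((11*(-7))*(-8))²) = 1/(-6158338 + (-77*(-8))²) = 1/(-6158338 + 616²) = 1/(-6158338 + 379456) = 1/(-5778882) = -1/5778882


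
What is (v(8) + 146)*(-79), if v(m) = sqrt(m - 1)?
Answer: -11534 - 79*sqrt(7) ≈ -11743.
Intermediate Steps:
v(m) = sqrt(-1 + m)
(v(8) + 146)*(-79) = (sqrt(-1 + 8) + 146)*(-79) = (sqrt(7) + 146)*(-79) = (146 + sqrt(7))*(-79) = -11534 - 79*sqrt(7)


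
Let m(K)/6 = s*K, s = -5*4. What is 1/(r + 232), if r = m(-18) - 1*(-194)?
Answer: 1/2586 ≈ 0.00038670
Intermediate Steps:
s = -20
m(K) = -120*K (m(K) = 6*(-20*K) = -120*K)
r = 2354 (r = -120*(-18) - 1*(-194) = 2160 + 194 = 2354)
1/(r + 232) = 1/(2354 + 232) = 1/2586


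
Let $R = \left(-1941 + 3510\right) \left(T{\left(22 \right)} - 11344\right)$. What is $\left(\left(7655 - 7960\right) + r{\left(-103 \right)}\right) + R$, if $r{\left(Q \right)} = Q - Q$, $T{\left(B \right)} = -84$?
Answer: $-17930837$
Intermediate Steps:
$R = -17930532$ ($R = \left(-1941 + 3510\right) \left(-84 - 11344\right) = 1569 \left(-11428\right) = -17930532$)
$r{\left(Q \right)} = 0$
$\left(\left(7655 - 7960\right) + r{\left(-103 \right)}\right) + R = \left(\left(7655 - 7960\right) + 0\right) - 17930532 = \left(-305 + 0\right) - 17930532 = -305 - 17930532 = -17930837$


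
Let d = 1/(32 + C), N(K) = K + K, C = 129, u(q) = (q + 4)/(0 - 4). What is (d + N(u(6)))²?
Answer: 646416/25921 ≈ 24.938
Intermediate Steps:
u(q) = -1 - q/4 (u(q) = (4 + q)/(-4) = (4 + q)*(-¼) = -1 - q/4)
N(K) = 2*K
d = 1/161 (d = 1/(32 + 129) = 1/161 ≈ 0.0062112)
(d + N(u(6)))² = (1/161 + 2*(-1 - ¼*6))² = (1/161 + 2*(-1 - 3/2))² = (1/161 + 2*(-5/2))² = (1/161 - 5)² = (-804/161)² = 646416/25921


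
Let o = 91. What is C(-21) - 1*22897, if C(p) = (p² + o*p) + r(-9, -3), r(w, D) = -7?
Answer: -24374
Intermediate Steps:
C(p) = -7 + p² + 91*p (C(p) = (p² + 91*p) - 7 = -7 + p² + 91*p)
C(-21) - 1*22897 = (-7 + (-21)² + 91*(-21)) - 1*22897 = (-7 + 441 - 1911) - 22897 = -1477 - 22897 = -24374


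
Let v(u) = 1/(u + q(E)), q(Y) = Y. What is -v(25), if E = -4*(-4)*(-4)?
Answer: 1/39 ≈ 0.025641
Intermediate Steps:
E = -64 (E = 16*(-4) = -64)
v(u) = 1/(-64 + u) (v(u) = 1/(u - 64) = 1/(-64 + u))
-v(25) = -1/(-64 + 25) = -1/(-39) = -1*(-1/39) = 1/39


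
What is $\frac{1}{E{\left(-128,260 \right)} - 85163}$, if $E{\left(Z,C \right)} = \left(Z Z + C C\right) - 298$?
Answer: $- \frac{1}{1477} \approx -0.00067705$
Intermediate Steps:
$E{\left(Z,C \right)} = -298 + C^{2} + Z^{2}$ ($E{\left(Z,C \right)} = \left(Z^{2} + C^{2}\right) - 298 = \left(C^{2} + Z^{2}\right) - 298 = -298 + C^{2} + Z^{2}$)
$\frac{1}{E{\left(-128,260 \right)} - 85163} = \frac{1}{\left(-298 + 260^{2} + \left(-128\right)^{2}\right) - 85163} = \frac{1}{\left(-298 + 67600 + 16384\right) - 85163} = \frac{1}{83686 - 85163} = \frac{1}{-1477} = - \frac{1}{1477}$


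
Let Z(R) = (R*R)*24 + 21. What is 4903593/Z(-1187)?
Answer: 1634531/11271759 ≈ 0.14501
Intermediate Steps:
Z(R) = 21 + 24*R² (Z(R) = R²*24 + 21 = 24*R² + 21 = 21 + 24*R²)
4903593/Z(-1187) = 4903593/(21 + 24*(-1187)²) = 4903593/(21 + 24*1408969) = 4903593/(21 + 33815256) = 4903593/33815277 = 4903593*(1/33815277) = 1634531/11271759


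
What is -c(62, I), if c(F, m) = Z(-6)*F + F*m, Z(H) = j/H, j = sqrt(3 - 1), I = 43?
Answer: -2666 + 31*sqrt(2)/3 ≈ -2651.4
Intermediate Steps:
j = sqrt(2) ≈ 1.4142
Z(H) = sqrt(2)/H
c(F, m) = F*m - F*sqrt(2)/6 (c(F, m) = (sqrt(2)/(-6))*F + F*m = (sqrt(2)*(-1/6))*F + F*m = (-sqrt(2)/6)*F + F*m = -F*sqrt(2)/6 + F*m = F*m - F*sqrt(2)/6)
-c(62, I) = -62*(-sqrt(2) + 6*43)/6 = -62*(-sqrt(2) + 258)/6 = -62*(258 - sqrt(2))/6 = -(2666 - 31*sqrt(2)/3) = -2666 + 31*sqrt(2)/3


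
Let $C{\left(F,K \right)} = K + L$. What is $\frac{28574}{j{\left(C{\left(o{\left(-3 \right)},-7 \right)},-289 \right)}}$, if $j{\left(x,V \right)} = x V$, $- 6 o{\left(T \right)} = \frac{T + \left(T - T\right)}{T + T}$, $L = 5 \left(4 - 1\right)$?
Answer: $- \frac{14287}{1156} \approx -12.359$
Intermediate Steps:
$L = 15$ ($L = 5 \cdot 3 = 15$)
$o{\left(T \right)} = - \frac{1}{12}$ ($o{\left(T \right)} = - \frac{\left(T + \left(T - T\right)\right) \frac{1}{T + T}}{6} = - \frac{\left(T + 0\right) \frac{1}{2 T}}{6} = - \frac{T \frac{1}{2 T}}{6} = \left(- \frac{1}{6}\right) \frac{1}{2} = - \frac{1}{12}$)
$C{\left(F,K \right)} = 15 + K$ ($C{\left(F,K \right)} = K + 15 = 15 + K$)
$j{\left(x,V \right)} = V x$
$\frac{28574}{j{\left(C{\left(o{\left(-3 \right)},-7 \right)},-289 \right)}} = \frac{28574}{\left(-289\right) \left(15 - 7\right)} = \frac{28574}{\left(-289\right) 8} = \frac{28574}{-2312} = 28574 \left(- \frac{1}{2312}\right) = - \frac{14287}{1156}$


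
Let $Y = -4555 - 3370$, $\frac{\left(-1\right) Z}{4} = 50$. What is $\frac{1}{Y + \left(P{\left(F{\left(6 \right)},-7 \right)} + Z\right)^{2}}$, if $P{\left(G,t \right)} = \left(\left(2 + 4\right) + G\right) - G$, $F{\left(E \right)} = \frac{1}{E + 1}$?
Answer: $\frac{1}{29711} \approx 3.3658 \cdot 10^{-5}$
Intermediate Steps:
$F{\left(E \right)} = \frac{1}{1 + E}$
$Z = -200$ ($Z = \left(-4\right) 50 = -200$)
$Y = -7925$ ($Y = -4555 - 3370 = -7925$)
$P{\left(G,t \right)} = 6$ ($P{\left(G,t \right)} = \left(6 + G\right) - G = 6$)
$\frac{1}{Y + \left(P{\left(F{\left(6 \right)},-7 \right)} + Z\right)^{2}} = \frac{1}{-7925 + \left(6 - 200\right)^{2}} = \frac{1}{-7925 + \left(-194\right)^{2}} = \frac{1}{-7925 + 37636} = \frac{1}{29711}$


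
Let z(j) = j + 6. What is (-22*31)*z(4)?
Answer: -6820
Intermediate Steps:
z(j) = 6 + j
(-22*31)*z(4) = (-22*31)*(6 + 4) = -682*10 = -6820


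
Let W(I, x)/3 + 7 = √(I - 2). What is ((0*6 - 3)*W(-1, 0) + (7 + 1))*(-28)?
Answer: -1988 + 252*I*√3 ≈ -1988.0 + 436.48*I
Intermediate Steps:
W(I, x) = -21 + 3*√(-2 + I) (W(I, x) = -21 + 3*√(I - 2) = -21 + 3*√(-2 + I))
((0*6 - 3)*W(-1, 0) + (7 + 1))*(-28) = ((0*6 - 3)*(-21 + 3*√(-2 - 1)) + (7 + 1))*(-28) = ((0 - 3)*(-21 + 3*√(-3)) + 8)*(-28) = (-3*(-21 + 3*(I*√3)) + 8)*(-28) = (-3*(-21 + 3*I*√3) + 8)*(-28) = ((63 - 9*I*√3) + 8)*(-28) = (71 - 9*I*√3)*(-28) = -1988 + 252*I*√3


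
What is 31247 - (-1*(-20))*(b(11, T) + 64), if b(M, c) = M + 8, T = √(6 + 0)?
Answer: 29587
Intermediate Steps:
T = √6 ≈ 2.4495
b(M, c) = 8 + M
31247 - (-1*(-20))*(b(11, T) + 64) = 31247 - (-1*(-20))*((8 + 11) + 64) = 31247 - 20*(19 + 64) = 31247 - 20*83 = 31247 - 1*1660 = 31247 - 1660 = 29587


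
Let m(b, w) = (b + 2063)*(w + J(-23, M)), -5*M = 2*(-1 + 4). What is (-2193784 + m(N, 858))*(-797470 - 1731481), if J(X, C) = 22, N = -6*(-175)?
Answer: -1379937286856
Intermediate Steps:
M = -6/5 (M = -2*(-1 + 4)/5 = -2*3/5 = -1/5*6 = -6/5 ≈ -1.2000)
N = 1050
m(b, w) = (22 + w)*(2063 + b) (m(b, w) = (b + 2063)*(w + 22) = (2063 + b)*(22 + w) = (22 + w)*(2063 + b))
(-2193784 + m(N, 858))*(-797470 - 1731481) = (-2193784 + (45386 + 22*1050 + 2063*858 + 1050*858))*(-797470 - 1731481) = (-2193784 + (45386 + 23100 + 1770054 + 900900))*(-2528951) = (-2193784 + 2739440)*(-2528951) = 545656*(-2528951) = -1379937286856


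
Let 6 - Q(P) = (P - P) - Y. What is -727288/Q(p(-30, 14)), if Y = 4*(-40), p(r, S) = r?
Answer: 363644/77 ≈ 4722.6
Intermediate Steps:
Y = -160
Q(P) = -154 (Q(P) = 6 - ((P - P) - 1*(-160)) = 6 - (0 + 160) = 6 - 1*160 = 6 - 160 = -154)
-727288/Q(p(-30, 14)) = -727288/(-154) = -727288*(-1/154) = 363644/77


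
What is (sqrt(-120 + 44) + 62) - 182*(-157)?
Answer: 28636 + 2*I*sqrt(19) ≈ 28636.0 + 8.7178*I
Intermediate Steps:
(sqrt(-120 + 44) + 62) - 182*(-157) = (sqrt(-76) + 62) + 28574 = (2*I*sqrt(19) + 62) + 28574 = (62 + 2*I*sqrt(19)) + 28574 = 28636 + 2*I*sqrt(19)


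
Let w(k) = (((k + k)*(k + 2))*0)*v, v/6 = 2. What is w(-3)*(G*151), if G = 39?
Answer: 0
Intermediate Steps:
v = 12 (v = 6*2 = 12)
w(k) = 0 (w(k) = (((k + k)*(k + 2))*0)*12 = (((2*k)*(2 + k))*0)*12 = ((2*k*(2 + k))*0)*12 = 0*12 = 0)
w(-3)*(G*151) = 0*(39*151) = 0*5889 = 0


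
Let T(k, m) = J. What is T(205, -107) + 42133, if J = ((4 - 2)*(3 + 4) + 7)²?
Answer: 42574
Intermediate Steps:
J = 441 (J = (2*7 + 7)² = (14 + 7)² = 21² = 441)
T(k, m) = 441
T(205, -107) + 42133 = 441 + 42133 = 42574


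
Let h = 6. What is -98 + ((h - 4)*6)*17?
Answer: 106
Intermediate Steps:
-98 + ((h - 4)*6)*17 = -98 + ((6 - 4)*6)*17 = -98 + (2*6)*17 = -98 + 12*17 = -98 + 204 = 106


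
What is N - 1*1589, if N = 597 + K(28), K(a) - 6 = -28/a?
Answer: -987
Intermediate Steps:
K(a) = 6 - 28/a
N = 602 (N = 597 + (6 - 28/28) = 597 + (6 - 28*1/28) = 597 + (6 - 1) = 597 + 5 = 602)
N - 1*1589 = 602 - 1*1589 = 602 - 1589 = -987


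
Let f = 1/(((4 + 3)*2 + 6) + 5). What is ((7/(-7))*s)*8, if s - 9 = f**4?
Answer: -28125008/390625 ≈ -72.000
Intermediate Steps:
f = 1/25 (f = 1/((7*2 + 6) + 5) = 1/((14 + 6) + 5) = 1/(20 + 5) = 1/25 ≈ 0.040000)
s = 3515626/390625 (s = 9 + (1/25)**4 = 9 + 1/390625 = 3515626/390625 ≈ 9.0000)
((7/(-7))*s)*8 = ((7/(-7))*(3515626/390625))*8 = ((7*(-1/7))*(3515626/390625))*8 = -1*3515626/390625*8 = -3515626/390625*8 = -28125008/390625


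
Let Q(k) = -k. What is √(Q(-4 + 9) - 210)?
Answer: I*√215 ≈ 14.663*I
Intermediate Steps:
√(Q(-4 + 9) - 210) = √(-(-4 + 9) - 210) = √(-1*5 - 210) = √(-5 - 210) = √(-215) = I*√215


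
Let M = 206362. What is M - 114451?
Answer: 91911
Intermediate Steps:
M - 114451 = 206362 - 114451 = 91911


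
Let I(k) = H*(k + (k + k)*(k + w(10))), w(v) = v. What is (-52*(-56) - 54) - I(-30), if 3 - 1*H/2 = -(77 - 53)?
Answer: -60322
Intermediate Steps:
H = 54 (H = 6 - (-2)*(77 - 53) = 6 - (-2)*24 = 6 - 2*(-24) = 6 + 48 = 54)
I(k) = 54*k + 108*k*(10 + k) (I(k) = 54*(k + (k + k)*(k + 10)) = 54*(k + (2*k)*(10 + k)) = 54*(k + 2*k*(10 + k)) = 54*k + 108*k*(10 + k))
(-52*(-56) - 54) - I(-30) = (-52*(-56) - 54) - 54*(-30)*(21 + 2*(-30)) = (2912 - 54) - 54*(-30)*(21 - 60) = 2858 - 54*(-30)*(-39) = 2858 - 1*63180 = 2858 - 63180 = -60322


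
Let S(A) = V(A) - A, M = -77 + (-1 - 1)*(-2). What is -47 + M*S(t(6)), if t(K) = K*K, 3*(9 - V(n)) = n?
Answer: 2800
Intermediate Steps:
V(n) = 9 - n/3
t(K) = K²
M = -73 (M = -77 - 2*(-2) = -77 + 4 = -73)
S(A) = 9 - 4*A/3 (S(A) = (9 - A/3) - A = 9 - 4*A/3)
-47 + M*S(t(6)) = -47 - 73*(9 - 4/3*6²) = -47 - 73*(9 - 4/3*36) = -47 - 73*(9 - 48) = -47 - 73*(-39) = -47 + 2847 = 2800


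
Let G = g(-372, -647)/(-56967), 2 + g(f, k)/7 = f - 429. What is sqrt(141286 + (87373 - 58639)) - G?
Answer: -5621/56967 + 2*sqrt(42505) ≈ 412.24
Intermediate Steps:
g(f, k) = -3017 + 7*f (g(f, k) = -14 + 7*(f - 429) = -14 + 7*(-429 + f) = -14 + (-3003 + 7*f) = -3017 + 7*f)
G = 5621/56967 (G = (-3017 + 7*(-372))/(-56967) = (-3017 - 2604)*(-1/56967) = -5621*(-1/56967) = 5621/56967 ≈ 0.098671)
sqrt(141286 + (87373 - 58639)) - G = sqrt(141286 + (87373 - 58639)) - 1*5621/56967 = sqrt(141286 + 28734) - 5621/56967 = sqrt(170020) - 5621/56967 = 2*sqrt(42505) - 5621/56967 = -5621/56967 + 2*sqrt(42505)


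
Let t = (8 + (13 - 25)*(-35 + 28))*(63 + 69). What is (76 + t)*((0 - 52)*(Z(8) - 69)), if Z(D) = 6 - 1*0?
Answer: 40032720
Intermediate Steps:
Z(D) = 6 (Z(D) = 6 + 0 = 6)
t = 12144 (t = (8 - 12*(-7))*132 = (8 + 84)*132 = 92*132 = 12144)
(76 + t)*((0 - 52)*(Z(8) - 69)) = (76 + 12144)*((0 - 52)*(6 - 69)) = 12220*(-52*(-63)) = 12220*3276 = 40032720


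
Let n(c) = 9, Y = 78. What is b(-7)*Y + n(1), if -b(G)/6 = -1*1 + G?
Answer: 3753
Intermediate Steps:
b(G) = 6 - 6*G (b(G) = -6*(-1*1 + G) = -6*(-1 + G) = 6 - 6*G)
b(-7)*Y + n(1) = (6 - 6*(-7))*78 + 9 = (6 + 42)*78 + 9 = 48*78 + 9 = 3744 + 9 = 3753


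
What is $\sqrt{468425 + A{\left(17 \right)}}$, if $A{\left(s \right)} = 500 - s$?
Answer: $2 \sqrt{117227} \approx 684.77$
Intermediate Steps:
$\sqrt{468425 + A{\left(17 \right)}} = \sqrt{468425 + \left(500 - 17\right)} = \sqrt{468425 + 483} = \sqrt{468908} = 2 \sqrt{117227}$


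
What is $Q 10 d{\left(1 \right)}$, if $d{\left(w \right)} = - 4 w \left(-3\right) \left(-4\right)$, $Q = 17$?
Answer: $-8160$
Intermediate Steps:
$d{\left(w \right)} = - 48 w$ ($d{\left(w \right)} = - 4 \left(- 3 w\right) \left(-4\right) = 12 w \left(-4\right) = - 48 w$)
$Q 10 d{\left(1 \right)} = 17 \cdot 10 \left(\left(-48\right) 1\right) = 170 \left(-48\right) = -8160$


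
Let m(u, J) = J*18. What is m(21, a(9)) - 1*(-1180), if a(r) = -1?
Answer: 1162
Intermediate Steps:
m(u, J) = 18*J
m(21, a(9)) - 1*(-1180) = 18*(-1) - 1*(-1180) = -18 + 1180 = 1162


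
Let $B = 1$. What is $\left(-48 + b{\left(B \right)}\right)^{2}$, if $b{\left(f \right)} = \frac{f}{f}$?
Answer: $2209$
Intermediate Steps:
$b{\left(f \right)} = 1$
$\left(-48 + b{\left(B \right)}\right)^{2} = \left(-48 + 1\right)^{2} = \left(-47\right)^{2} = 2209$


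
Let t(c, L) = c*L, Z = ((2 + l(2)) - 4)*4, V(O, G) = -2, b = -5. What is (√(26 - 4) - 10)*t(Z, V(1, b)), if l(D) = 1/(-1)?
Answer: -240 + 24*√22 ≈ -127.43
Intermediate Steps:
l(D) = -1
Z = -12 (Z = ((2 - 1) - 4)*4 = (1 - 4)*4 = -3*4 = -12)
t(c, L) = L*c
(√(26 - 4) - 10)*t(Z, V(1, b)) = (√(26 - 4) - 10)*(-2*(-12)) = (√22 - 10)*24 = (-10 + √22)*24 = -240 + 24*√22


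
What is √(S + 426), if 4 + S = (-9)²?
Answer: √503 ≈ 22.428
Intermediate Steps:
S = 77 (S = -4 + (-9)² = -4 + 81 = 77)
√(S + 426) = √(77 + 426) = √503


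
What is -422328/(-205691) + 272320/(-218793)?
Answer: 36388636984/45003750963 ≈ 0.80857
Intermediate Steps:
-422328/(-205691) + 272320/(-218793) = -422328*(-1/205691) + 272320*(-1/218793) = 422328/205691 - 272320/218793 = 36388636984/45003750963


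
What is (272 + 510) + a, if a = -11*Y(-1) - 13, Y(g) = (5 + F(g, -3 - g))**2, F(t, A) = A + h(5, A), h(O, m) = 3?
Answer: 373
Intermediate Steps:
F(t, A) = 3 + A (F(t, A) = A + 3 = 3 + A)
Y(g) = (5 - g)**2 (Y(g) = (5 + (3 + (-3 - g)))**2 = (5 - g)**2)
a = -409 (a = -11*(-5 - 1)**2 - 13 = -11*(-6)**2 - 13 = -11*36 - 13 = -396 - 13 = -409)
(272 + 510) + a = (272 + 510) - 409 = 782 - 409 = 373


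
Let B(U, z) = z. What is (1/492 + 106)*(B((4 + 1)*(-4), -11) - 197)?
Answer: -2711956/123 ≈ -22048.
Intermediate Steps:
(1/492 + 106)*(B((4 + 1)*(-4), -11) - 197) = (1/492 + 106)*(-11 - 197) = (1/492 + 106)*(-208) = (52153/492)*(-208) = -2711956/123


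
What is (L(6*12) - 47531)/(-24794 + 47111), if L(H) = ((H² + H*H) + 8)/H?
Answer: -426482/200853 ≈ -2.1234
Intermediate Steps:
L(H) = (8 + 2*H²)/H (L(H) = ((H² + H²) + 8)/H = (2*H² + 8)/H = (8 + 2*H²)/H)
(L(6*12) - 47531)/(-24794 + 47111) = ((2*(6*12) + 8/((6*12))) - 47531)/(-24794 + 47111) = ((2*72 + 8/72) - 47531)/22317 = ((144 + 8*(1/72)) - 47531)*(1/22317) = ((144 + ⅑) - 47531)*(1/22317) = (1297/9 - 47531)*(1/22317) = -426482/9*1/22317 = -426482/200853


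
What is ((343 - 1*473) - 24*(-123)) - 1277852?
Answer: -1275030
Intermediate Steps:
((343 - 1*473) - 24*(-123)) - 1277852 = ((343 - 473) + 2952) - 1277852 = (-130 + 2952) - 1277852 = 2822 - 1277852 = -1275030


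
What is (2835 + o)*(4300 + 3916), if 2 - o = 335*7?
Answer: 4042272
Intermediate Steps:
o = -2343 (o = 2 - 335*7 = 2 - 1*2345 = 2 - 2345 = -2343)
(2835 + o)*(4300 + 3916) = (2835 - 2343)*(4300 + 3916) = 492*8216 = 4042272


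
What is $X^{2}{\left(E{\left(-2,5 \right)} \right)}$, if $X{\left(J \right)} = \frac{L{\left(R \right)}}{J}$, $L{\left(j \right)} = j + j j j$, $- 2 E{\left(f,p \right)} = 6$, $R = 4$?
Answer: $\frac{4624}{9} \approx 513.78$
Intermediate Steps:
$E{\left(f,p \right)} = -3$ ($E{\left(f,p \right)} = \left(- \frac{1}{2}\right) 6 = -3$)
$L{\left(j \right)} = j + j^{3}$ ($L{\left(j \right)} = j + j^{2} j = j + j^{3}$)
$X{\left(J \right)} = \frac{68}{J}$ ($X{\left(J \right)} = \frac{4 + 4^{3}}{J} = \frac{4 + 64}{J} = \frac{68}{J}$)
$X^{2}{\left(E{\left(-2,5 \right)} \right)} = \left(\frac{68}{-3}\right)^{2} = \left(68 \left(- \frac{1}{3}\right)\right)^{2} = \left(- \frac{68}{3}\right)^{2} = \frac{4624}{9}$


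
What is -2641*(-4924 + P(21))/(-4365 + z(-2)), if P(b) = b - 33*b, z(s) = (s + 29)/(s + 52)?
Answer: -738951800/218223 ≈ -3386.2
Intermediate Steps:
z(s) = (29 + s)/(52 + s)
P(b) = -32*b
-2641*(-4924 + P(21))/(-4365 + z(-2)) = -2641*(-4924 - 32*21)/(-4365 + (29 - 2)/(52 - 2)) = -2641*(-4924 - 672)/(-4365 + 27/50) = -2641*(-5596/(-4365 + (1/50)*27)) = -2641*(-5596/(-4365 + 27/50)) = -2641/((-218223/50*(-1/5596))) = -2641/218223/279800 = -2641*279800/218223 = -738951800/218223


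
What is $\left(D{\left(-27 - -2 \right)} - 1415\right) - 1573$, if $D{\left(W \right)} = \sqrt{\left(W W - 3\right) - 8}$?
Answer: $-2988 + \sqrt{614} \approx -2963.2$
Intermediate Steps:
$D{\left(W \right)} = \sqrt{-11 + W^{2}}$ ($D{\left(W \right)} = \sqrt{\left(W^{2} - 3\right) - 8} = \sqrt{\left(-3 + W^{2}\right) - 8} = \sqrt{-11 + W^{2}}$)
$\left(D{\left(-27 - -2 \right)} - 1415\right) - 1573 = \left(\sqrt{-11 + \left(-27 - -2\right)^{2}} - 1415\right) - 1573 = \left(\sqrt{-11 + \left(-27 + 2\right)^{2}} - 1415\right) - 1573 = \left(\sqrt{-11 + \left(-25\right)^{2}} - 1415\right) - 1573 = \left(\sqrt{-11 + 625} - 1415\right) - 1573 = \left(\sqrt{614} - 1415\right) - 1573 = \left(-1415 + \sqrt{614}\right) - 1573 = -2988 + \sqrt{614}$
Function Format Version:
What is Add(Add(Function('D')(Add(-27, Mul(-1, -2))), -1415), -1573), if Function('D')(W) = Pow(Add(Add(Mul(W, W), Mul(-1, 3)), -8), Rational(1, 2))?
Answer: Add(-2988, Pow(614, Rational(1, 2))) ≈ -2963.2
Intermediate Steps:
Function('D')(W) = Pow(Add(-11, Pow(W, 2)), Rational(1, 2)) (Function('D')(W) = Pow(Add(Add(Pow(W, 2), -3), -8), Rational(1, 2)) = Pow(Add(Add(-3, Pow(W, 2)), -8), Rational(1, 2)) = Pow(Add(-11, Pow(W, 2)), Rational(1, 2)))
Add(Add(Function('D')(Add(-27, Mul(-1, -2))), -1415), -1573) = Add(Add(Pow(Add(-11, Pow(Add(-27, Mul(-1, -2)), 2)), Rational(1, 2)), -1415), -1573) = Add(Add(Pow(Add(-11, Pow(Add(-27, 2), 2)), Rational(1, 2)), -1415), -1573) = Add(Add(Pow(Add(-11, Pow(-25, 2)), Rational(1, 2)), -1415), -1573) = Add(Add(Pow(Add(-11, 625), Rational(1, 2)), -1415), -1573) = Add(Add(Pow(614, Rational(1, 2)), -1415), -1573) = Add(Add(-1415, Pow(614, Rational(1, 2))), -1573) = Add(-2988, Pow(614, Rational(1, 2)))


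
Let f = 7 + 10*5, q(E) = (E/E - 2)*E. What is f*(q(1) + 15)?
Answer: 798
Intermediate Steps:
q(E) = -E (q(E) = (1 - 2)*E = -E)
f = 57 (f = 7 + 50 = 57)
f*(q(1) + 15) = 57*(-1*1 + 15) = 57*(-1 + 15) = 57*14 = 798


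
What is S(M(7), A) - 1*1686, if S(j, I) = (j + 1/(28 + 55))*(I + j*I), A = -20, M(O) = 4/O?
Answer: -6931542/4067 ≈ -1704.3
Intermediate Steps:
S(j, I) = (1/83 + j)*(I + I*j) (S(j, I) = (j + 1/83)*(I + I*j) = (1/83 + j)*(I + I*j))
S(M(7), A) - 1*1686 = (1/83)*(-20)*(1 + 83*(4/7)² + 84*(4/7)) - 1*1686 = (1/83)*(-20)*(1 + 83*(4*(⅐))² + 84*(4*(⅐))) - 1686 = (1/83)*(-20)*(1 + 83*(4/7)² + 84*(4/7)) - 1686 = (1/83)*(-20)*(1 + 83*(16/49) + 48) - 1686 = (1/83)*(-20)*(1 + 1328/49 + 48) - 1686 = (1/83)*(-20)*(3729/49) - 1686 = -74580/4067 - 1686 = -6931542/4067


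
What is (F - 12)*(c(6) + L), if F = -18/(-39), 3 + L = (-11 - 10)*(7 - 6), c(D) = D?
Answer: 2700/13 ≈ 207.69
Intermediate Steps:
L = -24 (L = -3 + (-11 - 10)*(7 - 6) = -3 - 21*1 = -3 - 21 = -24)
F = 6/13 (F = -18*(-1/39) = 6/13 ≈ 0.46154)
(F - 12)*(c(6) + L) = (6/13 - 12)*(6 - 24) = -150/13*(-18) = 2700/13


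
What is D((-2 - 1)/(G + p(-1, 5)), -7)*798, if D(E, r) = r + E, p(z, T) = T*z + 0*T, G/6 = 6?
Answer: -175560/31 ≈ -5663.2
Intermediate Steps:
G = 36 (G = 6*6 = 36)
p(z, T) = T*z (p(z, T) = T*z + 0 = T*z)
D(E, r) = E + r
D((-2 - 1)/(G + p(-1, 5)), -7)*798 = ((-2 - 1)/(36 + 5*(-1)) - 7)*798 = (-3/(36 - 5) - 7)*798 = (-3/31 - 7)*798 = -220/31*798 = -175560/31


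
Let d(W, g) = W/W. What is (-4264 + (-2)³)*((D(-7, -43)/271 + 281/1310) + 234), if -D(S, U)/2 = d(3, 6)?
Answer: -177599580456/177505 ≈ -1.0005e+6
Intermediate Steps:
d(W, g) = 1
D(S, U) = -2 (D(S, U) = -2*1 = -2)
(-4264 + (-2)³)*((D(-7, -43)/271 + 281/1310) + 234) = (-4264 + (-2)³)*((-2/271 + 281/1310) + 234) = (-4264 - 8)*((-2*1/271 + 281*(1/1310)) + 234) = -4272*((-2/271 + 281/1310) + 234) = -4272*(73531/355010 + 234) = -4272*83145871/355010 = -177599580456/177505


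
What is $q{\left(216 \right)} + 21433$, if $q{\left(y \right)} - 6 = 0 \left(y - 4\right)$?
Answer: $21439$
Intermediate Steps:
$q{\left(y \right)} = 6$ ($q{\left(y \right)} = 6 + 0 \left(y - 4\right) = 6 + 0 \left(-4 + y\right) = 6 + 0 = 6$)
$q{\left(216 \right)} + 21433 = 6 + 21433 = 21439$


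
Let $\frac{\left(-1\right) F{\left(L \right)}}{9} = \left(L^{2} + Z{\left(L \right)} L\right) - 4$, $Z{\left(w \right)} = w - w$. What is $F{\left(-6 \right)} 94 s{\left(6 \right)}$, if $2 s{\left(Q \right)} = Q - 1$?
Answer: $-67680$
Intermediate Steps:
$Z{\left(w \right)} = 0$
$F{\left(L \right)} = 36 - 9 L^{2}$ ($F{\left(L \right)} = - 9 \left(\left(L^{2} + 0 L\right) - 4\right) = - 9 \left(\left(L^{2} + 0\right) - 4\right) = - 9 \left(L^{2} - 4\right) = - 9 \left(-4 + L^{2}\right) = 36 - 9 L^{2}$)
$s{\left(Q \right)} = - \frac{1}{2} + \frac{Q}{2}$ ($s{\left(Q \right)} = \frac{Q - 1}{2} = \frac{-1 + Q}{2} = - \frac{1}{2} + \frac{Q}{2}$)
$F{\left(-6 \right)} 94 s{\left(6 \right)} = \left(36 - 9 \left(-6\right)^{2}\right) 94 \left(- \frac{1}{2} + \frac{1}{2} \cdot 6\right) = \left(36 - 324\right) 94 \left(- \frac{1}{2} + 3\right) = \left(36 - 324\right) 94 \cdot \frac{5}{2} = \left(-288\right) 94 \cdot \frac{5}{2} = \left(-27072\right) \frac{5}{2} = -67680$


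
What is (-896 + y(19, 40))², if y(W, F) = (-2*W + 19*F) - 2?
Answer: 30976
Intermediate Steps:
y(W, F) = -2 - 2*W + 19*F
(-896 + y(19, 40))² = (-896 + (-2 - 2*19 + 19*40))² = (-896 + (-2 - 38 + 760))² = (-896 + 720)² = (-176)² = 30976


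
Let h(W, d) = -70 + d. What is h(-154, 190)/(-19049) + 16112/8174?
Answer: 152968304/77853263 ≈ 1.9648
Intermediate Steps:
h(-154, 190)/(-19049) + 16112/8174 = (-70 + 190)/(-19049) + 16112/8174 = 120*(-1/19049) + 16112*(1/8174) = -120/19049 + 8056/4087 = 152968304/77853263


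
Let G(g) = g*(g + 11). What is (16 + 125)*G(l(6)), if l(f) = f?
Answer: 14382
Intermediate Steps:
G(g) = g*(11 + g)
(16 + 125)*G(l(6)) = (16 + 125)*(6*(11 + 6)) = 141*(6*17) = 141*102 = 14382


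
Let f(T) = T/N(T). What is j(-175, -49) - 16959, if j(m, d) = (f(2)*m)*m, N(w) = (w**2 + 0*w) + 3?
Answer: -8209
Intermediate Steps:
N(w) = 3 + w**2 (N(w) = (w**2 + 0) + 3 = w**2 + 3 = 3 + w**2)
f(T) = T/(3 + T**2)
j(m, d) = 2*m**2/7 (j(m, d) = ((2/(3 + 2**2))*m)*m = ((2/(3 + 4))*m)*m = ((2/7)*m)*m = ((2*(1/7))*m)*m = (2*m/7)*m = 2*m**2/7)
j(-175, -49) - 16959 = (2/7)*(-175)**2 - 16959 = (2/7)*30625 - 16959 = 8750 - 16959 = -8209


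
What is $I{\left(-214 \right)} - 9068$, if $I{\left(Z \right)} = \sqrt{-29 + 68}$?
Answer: $-9068 + \sqrt{39} \approx -9061.8$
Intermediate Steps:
$I{\left(Z \right)} = \sqrt{39}$
$I{\left(-214 \right)} - 9068 = \sqrt{39} - 9068 = -9068 + \sqrt{39}$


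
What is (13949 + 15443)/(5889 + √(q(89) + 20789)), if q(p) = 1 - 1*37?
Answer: 10818093/2166223 - 1837*√20753/2166223 ≈ 4.8718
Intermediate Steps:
q(p) = -36 (q(p) = 1 - 37 = -36)
(13949 + 15443)/(5889 + √(q(89) + 20789)) = (13949 + 15443)/(5889 + √(-36 + 20789)) = 29392/(5889 + √20753)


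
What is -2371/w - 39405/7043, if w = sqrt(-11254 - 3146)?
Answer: -39405/7043 + 2371*I/120 ≈ -5.5949 + 19.758*I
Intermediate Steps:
w = 120*I (w = sqrt(-14400) = 120*I ≈ 120.0*I)
-2371/w - 39405/7043 = -2371*(-I/120) - 39405/7043 = -(-2371)*I/120 - 39405*1/7043 = 2371*I/120 - 39405/7043 = -39405/7043 + 2371*I/120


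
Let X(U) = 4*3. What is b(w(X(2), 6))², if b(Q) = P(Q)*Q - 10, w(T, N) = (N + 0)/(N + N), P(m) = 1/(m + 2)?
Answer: 2401/25 ≈ 96.040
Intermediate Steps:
P(m) = 1/(2 + m)
X(U) = 12
w(T, N) = ½ (w(T, N) = N/((2*N)) = N*(1/(2*N)) = ½)
b(Q) = -10 + Q/(2 + Q) (b(Q) = Q/(2 + Q) - 10 = -10 + Q/(2 + Q))
b(w(X(2), 6))² = ((-20 - 9*½)/(2 + ½))² = ((-20 - 9/2)/(5/2))² = ((⅖)*(-49/2))² = (-49/5)² = 2401/25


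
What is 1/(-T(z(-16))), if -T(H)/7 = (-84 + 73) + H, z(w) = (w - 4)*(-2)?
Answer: 1/203 ≈ 0.0049261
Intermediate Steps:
z(w) = 8 - 2*w (z(w) = (-4 + w)*(-2) = 8 - 2*w)
T(H) = 77 - 7*H (T(H) = -7*((-84 + 73) + H) = -7*(-11 + H) = 77 - 7*H)
1/(-T(z(-16))) = 1/(-(77 - 7*(8 - 2*(-16)))) = 1/(-(77 - 7*(8 + 32))) = 1/(-(77 - 7*40)) = 1/(-(77 - 280)) = 1/(-1*(-203)) = 1/203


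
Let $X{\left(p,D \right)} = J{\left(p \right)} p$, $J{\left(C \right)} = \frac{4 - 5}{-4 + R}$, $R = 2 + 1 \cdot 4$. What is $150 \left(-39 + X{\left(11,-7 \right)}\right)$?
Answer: $-6675$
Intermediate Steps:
$R = 6$ ($R = 2 + 4 = 6$)
$J{\left(C \right)} = - \frac{1}{2}$ ($J{\left(C \right)} = \frac{4 - 5}{-4 + 6} = - \frac{1}{2}$)
$X{\left(p,D \right)} = - \frac{p}{2}$
$150 \left(-39 + X{\left(11,-7 \right)}\right) = 150 \left(-39 - \frac{11}{2}\right) = 150 \left(- \frac{89}{2}\right) = -6675$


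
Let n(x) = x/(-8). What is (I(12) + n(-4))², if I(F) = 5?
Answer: 121/4 ≈ 30.250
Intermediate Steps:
n(x) = -x/8 (n(x) = x*(-⅛) = -x/8)
(I(12) + n(-4))² = (5 - ⅛*(-4))² = (5 + ½)² = (11/2)² = 121/4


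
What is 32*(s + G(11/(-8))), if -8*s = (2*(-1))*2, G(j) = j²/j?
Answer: -28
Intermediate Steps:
G(j) = j
s = ½ (s = -2*(-1)*2/8 = -(-1)*2/4 = -⅛*(-4) = ½ ≈ 0.50000)
32*(s + G(11/(-8))) = 32*(½ + 11/(-8)) = 32*(½ + 11*(-⅛)) = 32*(½ - 11/8) = 32*(-7/8) = -28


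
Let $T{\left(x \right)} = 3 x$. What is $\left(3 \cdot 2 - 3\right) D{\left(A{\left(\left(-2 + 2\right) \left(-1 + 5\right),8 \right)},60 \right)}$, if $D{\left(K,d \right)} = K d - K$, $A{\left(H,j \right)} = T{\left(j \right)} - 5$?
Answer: $3363$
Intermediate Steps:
$A{\left(H,j \right)} = -5 + 3 j$ ($A{\left(H,j \right)} = 3 j - 5 = -5 + 3 j$)
$D{\left(K,d \right)} = - K + K d$
$\left(3 \cdot 2 - 3\right) D{\left(A{\left(\left(-2 + 2\right) \left(-1 + 5\right),8 \right)},60 \right)} = \left(3 \cdot 2 - 3\right) \left(-5 + 3 \cdot 8\right) \left(-1 + 60\right) = \left(6 - 3\right) \left(-5 + 24\right) 59 = 3 \cdot 19 \cdot 59 = 3 \cdot 1121 = 3363$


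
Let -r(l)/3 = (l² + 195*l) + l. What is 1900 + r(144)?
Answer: -144980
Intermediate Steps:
r(l) = -588*l - 3*l² (r(l) = -3*((l² + 195*l) + l) = -3*(l² + 196*l) = -588*l - 3*l²)
1900 + r(144) = 1900 - 3*144*(196 + 144) = 1900 - 3*144*340 = 1900 - 146880 = -144980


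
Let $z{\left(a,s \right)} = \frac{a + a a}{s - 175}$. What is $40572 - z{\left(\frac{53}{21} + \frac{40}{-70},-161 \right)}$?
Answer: $\frac{3005899607}{74088} \approx 40572.0$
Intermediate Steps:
$z{\left(a,s \right)} = \frac{a + a^{2}}{-175 + s}$
$40572 - z{\left(\frac{53}{21} + \frac{40}{-70},-161 \right)} = 40572 - \frac{\left(\frac{53}{21} + \frac{40}{-70}\right) \left(1 + \left(\frac{53}{21} + \frac{40}{-70}\right)\right)}{-175 - 161} = 40572 - \frac{\left(53 \cdot \frac{1}{21} + 40 \left(- \frac{1}{70}\right)\right) \left(1 + \left(53 \cdot \frac{1}{21} + 40 \left(- \frac{1}{70}\right)\right)\right)}{-336} = 40572 - \left(\frac{53}{21} - \frac{4}{7}\right) \left(- \frac{1}{336}\right) \left(1 + \left(\frac{53}{21} - \frac{4}{7}\right)\right) = 40572 - \frac{41}{21} \left(- \frac{1}{336}\right) \left(1 + \frac{41}{21}\right) = 40572 - \frac{41}{21} \left(- \frac{1}{336}\right) \frac{62}{21} = 40572 - - \frac{1271}{74088} = 40572 + \frac{1271}{74088} = \frac{3005899607}{74088}$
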